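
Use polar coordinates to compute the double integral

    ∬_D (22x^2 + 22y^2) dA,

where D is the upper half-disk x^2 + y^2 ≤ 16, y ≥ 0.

The region D is 0 ≤ r ≤ 4, 0 ≤ θ ≤ π in polar coordinates, where x = r cos(θ), y = r sin(θ), and dA = r dr dθ.

Under the substitution, the integrand becomes 22r^2, so

    ∬_D (22x^2 + 22y^2) dA = ∫_{0}^{π} ∫_{0}^{4} (22r^2) · r dr dθ.

Inner integral (in r): ∫_{0}^{4} (22r^2) · r dr = 1408.

Outer integral (in θ): ∫_{0}^{π} (1408) dθ = 1408π.

Therefore ∬_D (22x^2 + 22y^2) dA = 1408π.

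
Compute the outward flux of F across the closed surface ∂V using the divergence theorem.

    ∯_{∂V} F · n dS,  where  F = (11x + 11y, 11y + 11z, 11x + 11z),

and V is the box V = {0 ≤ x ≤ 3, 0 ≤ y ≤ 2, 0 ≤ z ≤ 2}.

By the divergence theorem,

    ∯_{∂V} F · n dS = ∭_V (∇ · F) dV.

Compute the divergence:
    ∇ · F = ∂F_x/∂x + ∂F_y/∂y + ∂F_z/∂z = 11 + 11 + 11 = 33.

V is a rectangular box, so dV = dx dy dz with 0 ≤ x ≤ 3, 0 ≤ y ≤ 2, 0 ≤ z ≤ 2.

Integrate (33) over V as an iterated integral:

    ∭_V (∇·F) dV = ∫_0^{3} ∫_0^{2} ∫_0^{2} (33) dz dy dx.

Inner (z from 0 to 2): 66.
Middle (y from 0 to 2): 132.
Outer (x from 0 to 3): 396.

Therefore ∯_{∂V} F · n dS = 396.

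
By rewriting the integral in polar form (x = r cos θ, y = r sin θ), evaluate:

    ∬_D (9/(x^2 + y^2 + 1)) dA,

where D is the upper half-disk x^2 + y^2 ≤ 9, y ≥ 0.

The region D is 0 ≤ r ≤ 3, 0 ≤ θ ≤ π in polar coordinates, where x = r cos(θ), y = r sin(θ), and dA = r dr dθ.

Under the substitution, the integrand becomes 9/(r^2 + 1), so

    ∬_D (9/(x^2 + y^2 + 1)) dA = ∫_{0}^{π} ∫_{0}^{3} (9/(r^2 + 1)) · r dr dθ.

Inner integral (in r): ∫_{0}^{3} (9/(r^2 + 1)) · r dr = 9log(10)/2.

Outer integral (in θ): ∫_{0}^{π} (9log(10)/2) dθ = 9π log(10)/2.

Therefore ∬_D (9/(x^2 + y^2 + 1)) dA = 9π log(10)/2.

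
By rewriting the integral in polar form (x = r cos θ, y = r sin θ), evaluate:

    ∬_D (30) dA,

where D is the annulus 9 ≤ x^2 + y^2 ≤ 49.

The region D is 3 ≤ r ≤ 7, 0 ≤ θ ≤ 2π in polar coordinates, where x = r cos(θ), y = r sin(θ), and dA = r dr dθ.

Under the substitution, the integrand becomes 30, so

    ∬_D (30) dA = ∫_{0}^{2π} ∫_{3}^{7} (30) · r dr dθ.

Inner integral (in r): ∫_{3}^{7} (30) · r dr = 600.

Outer integral (in θ): ∫_{0}^{2π} (600) dθ = 1200π.

Therefore ∬_D (30) dA = 1200π.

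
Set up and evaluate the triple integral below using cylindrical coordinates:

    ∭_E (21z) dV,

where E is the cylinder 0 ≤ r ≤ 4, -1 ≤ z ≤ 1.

In cylindrical coordinates, x = r cos(θ), y = r sin(θ), z = z, and dV = r dr dθ dz.

The integrand becomes 21z, so

    ∭_E (21z) dV = ∫_{0}^{2π} ∫_{0}^{4} ∫_{-1}^{1} (21z) · r dz dr dθ.

Inner (z): 0.
Middle (r from 0 to 4): 0.
Outer (θ): 0.

Therefore the triple integral equals 0.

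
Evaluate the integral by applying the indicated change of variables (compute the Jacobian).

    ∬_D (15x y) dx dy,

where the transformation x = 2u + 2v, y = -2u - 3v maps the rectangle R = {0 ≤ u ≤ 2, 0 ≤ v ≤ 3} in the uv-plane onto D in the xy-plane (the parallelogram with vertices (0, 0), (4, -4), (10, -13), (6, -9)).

Compute the Jacobian determinant of (x, y) with respect to (u, v):

    ∂(x,y)/∂(u,v) = | 2  2 | = (2)(-3) - (2)(-2) = -2.
                   | -2  -3 |

Its absolute value is |J| = 2 (the area scaling factor).

Substituting x = 2u + 2v, y = -2u - 3v into the integrand,

    15x y → -60u^2 - 150u v - 90v^2,

so the integral becomes

    ∬_R (-60u^2 - 150u v - 90v^2) · |J| du dv = ∫_0^2 ∫_0^3 (-120u^2 - 300u v - 180v^2) dv du.

Inner (v): -360u^2 - 1350u - 1620.
Outer (u): -6900.

Therefore ∬_D (15x y) dx dy = -6900.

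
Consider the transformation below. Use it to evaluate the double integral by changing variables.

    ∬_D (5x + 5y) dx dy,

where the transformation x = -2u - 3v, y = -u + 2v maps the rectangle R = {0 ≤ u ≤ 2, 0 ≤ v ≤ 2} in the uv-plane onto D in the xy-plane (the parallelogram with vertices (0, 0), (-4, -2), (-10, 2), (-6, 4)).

Compute the Jacobian determinant of (x, y) with respect to (u, v):

    ∂(x,y)/∂(u,v) = | -2  -3 | = (-2)(2) - (-3)(-1) = -7.
                   | -1  2 |

Its absolute value is |J| = 7 (the area scaling factor).

Substituting x = -2u - 3v, y = -u + 2v into the integrand,

    5x + 5y → -15u - 5v,

so the integral becomes

    ∬_R (-15u - 5v) · |J| du dv = ∫_0^2 ∫_0^2 (-105u - 35v) dv du.

Inner (v): -210u - 70.
Outer (u): -560.

Therefore ∬_D (5x + 5y) dx dy = -560.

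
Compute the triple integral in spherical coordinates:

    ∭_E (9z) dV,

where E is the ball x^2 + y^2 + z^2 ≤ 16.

In spherical coordinates, x = ρ sin(φ) cos(θ), y = ρ sin(φ) sin(θ), z = ρ cos(φ), and dV = ρ^2 sin(φ) dρ dφ dθ.

The integrand becomes 9ρ cos(φ), so

    ∭_E (9z) dV = ∫_{0}^{2π} ∫_{0}^{π} ∫_{0}^{4} (9ρ cos(φ)) · ρ^2 sin(φ) dρ dφ dθ.

Inner (ρ): 288sin(2φ).
Middle (φ): 0.
Outer (θ): 0.

Therefore the triple integral equals 0.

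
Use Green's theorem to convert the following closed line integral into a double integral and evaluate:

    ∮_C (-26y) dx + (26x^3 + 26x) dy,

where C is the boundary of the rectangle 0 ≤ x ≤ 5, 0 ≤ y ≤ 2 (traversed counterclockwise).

Green's theorem converts the closed line integral into a double integral over the enclosed region D:

    ∮_C P dx + Q dy = ∬_D (∂Q/∂x - ∂P/∂y) dA.

Here P = -26y, Q = 26x^3 + 26x, so

    ∂Q/∂x = 78x^2 + 26,    ∂P/∂y = -26,
    ∂Q/∂x - ∂P/∂y = 78x^2 + 52.

D is the region 0 ≤ x ≤ 5, 0 ≤ y ≤ 2. Evaluating the double integral:

    ∬_D (78x^2 + 52) dA = ∫_0^{5} ∫_0^{2} (78x^2 + 52) dy dx.

Inner (y from 0 to 2): 156x^2 + 104.
Outer (x from 0 to 5): 7020.

Therefore ∮_C P dx + Q dy = 7020.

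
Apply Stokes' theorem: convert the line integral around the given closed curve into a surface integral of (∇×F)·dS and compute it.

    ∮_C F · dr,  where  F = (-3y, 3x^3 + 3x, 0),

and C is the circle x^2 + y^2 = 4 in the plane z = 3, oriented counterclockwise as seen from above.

Let S be the flat disk x^2 + y^2 ≤ 4 in the plane z = 3, with upward unit normal n̂ = ẑ. By Stokes' theorem,

    ∮_C F · dr = ∬_S (∇ × F) · n̂ dS = ∬_D (curl F)_z dA,

where D is the disk x^2 + y^2 ≤ 4.

Compute the curl of F = (-3y, 3x^3 + 3x, 0):
    (∇ × F)_x = ∂F_z/∂y - ∂F_y/∂z = 0,
    (∇ × F)_y = ∂F_x/∂z - ∂F_z/∂x = 0,
    (∇ × F)_z = ∂F_y/∂x - ∂F_x/∂y = 9x^2 + 6.

On z = 3, (curl F)_z = 9x^2 + 6.

Convert to polar (x = r cos θ, y = r sin θ, dA = r dr dθ); the integrand becomes 9r^2cos(θ)^2 + 6, so

    ∬_D (curl F)_z dA = ∫_0^{2π} ∫_0^{2} (9r^2cos(θ)^2 + 6) · r dr dθ.

Inner (r from 0 to 2): 36cos(θ)^2 + 12.
Outer (θ from 0 to 2π): 60π.

Therefore ∮_C F · dr = 60π.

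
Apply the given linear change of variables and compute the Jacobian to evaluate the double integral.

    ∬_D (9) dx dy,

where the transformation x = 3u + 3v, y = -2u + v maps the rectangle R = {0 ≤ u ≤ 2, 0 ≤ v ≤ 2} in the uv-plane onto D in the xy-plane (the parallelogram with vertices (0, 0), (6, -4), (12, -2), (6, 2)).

Compute the Jacobian determinant of (x, y) with respect to (u, v):

    ∂(x,y)/∂(u,v) = | 3  3 | = (3)(1) - (3)(-2) = 9.
                   | -2  1 |

Its absolute value is |J| = 9 (the area scaling factor).

Substituting x = 3u + 3v, y = -2u + v into the integrand,

    9 → 9,

so the integral becomes

    ∬_R (9) · |J| du dv = ∫_0^2 ∫_0^2 (81) dv du.

Inner (v): 162.
Outer (u): 324.

Therefore ∬_D (9) dx dy = 324.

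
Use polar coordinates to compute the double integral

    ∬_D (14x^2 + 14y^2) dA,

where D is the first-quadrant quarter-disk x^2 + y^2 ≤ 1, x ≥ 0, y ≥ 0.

The region D is 0 ≤ r ≤ 1, 0 ≤ θ ≤ π/2 in polar coordinates, where x = r cos(θ), y = r sin(θ), and dA = r dr dθ.

Under the substitution, the integrand becomes 14r^2, so

    ∬_D (14x^2 + 14y^2) dA = ∫_{0}^{π/2} ∫_{0}^{1} (14r^2) · r dr dθ.

Inner integral (in r): ∫_{0}^{1} (14r^2) · r dr = 7/2.

Outer integral (in θ): ∫_{0}^{π/2} (7/2) dθ = 7π/4.

Therefore ∬_D (14x^2 + 14y^2) dA = 7π/4.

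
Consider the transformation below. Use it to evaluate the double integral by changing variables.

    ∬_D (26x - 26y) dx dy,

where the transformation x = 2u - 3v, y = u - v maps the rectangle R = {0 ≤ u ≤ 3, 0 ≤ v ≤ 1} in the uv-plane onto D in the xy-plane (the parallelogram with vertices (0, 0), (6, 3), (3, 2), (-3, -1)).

Compute the Jacobian determinant of (x, y) with respect to (u, v):

    ∂(x,y)/∂(u,v) = | 2  -3 | = (2)(-1) - (-3)(1) = 1.
                   | 1  -1 |

Its absolute value is |J| = 1 (the area scaling factor).

Substituting x = 2u - 3v, y = u - v into the integrand,

    26x - 26y → 26u - 52v,

so the integral becomes

    ∬_R (26u - 52v) · |J| du dv = ∫_0^3 ∫_0^1 (26u - 52v) dv du.

Inner (v): 26u - 26.
Outer (u): 39.

Therefore ∬_D (26x - 26y) dx dy = 39.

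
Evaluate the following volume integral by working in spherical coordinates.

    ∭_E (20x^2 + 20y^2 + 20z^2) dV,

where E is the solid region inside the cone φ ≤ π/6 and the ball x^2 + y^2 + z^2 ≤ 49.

In spherical coordinates, x = ρ sin(φ) cos(θ), y = ρ sin(φ) sin(θ), z = ρ cos(φ), and dV = ρ^2 sin(φ) dρ dφ dθ.

The integrand becomes 20ρ^2, so

    ∭_E (20x^2 + 20y^2 + 20z^2) dV = ∫_{0}^{2π} ∫_{0}^{π/6} ∫_{0}^{7} (20ρ^2) · ρ^2 sin(φ) dρ dφ dθ.

Inner (ρ): 67228sin(φ).
Middle (φ): 67228 - 33614sqrt(3).
Outer (θ): 67228π (2 - sqrt(3)).

Therefore the triple integral equals 67228π (2 - sqrt(3)).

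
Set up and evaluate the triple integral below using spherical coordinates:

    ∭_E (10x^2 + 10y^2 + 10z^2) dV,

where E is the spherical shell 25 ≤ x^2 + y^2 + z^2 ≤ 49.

In spherical coordinates, x = ρ sin(φ) cos(θ), y = ρ sin(φ) sin(θ), z = ρ cos(φ), and dV = ρ^2 sin(φ) dρ dφ dθ.

The integrand becomes 10ρ^2, so

    ∭_E (10x^2 + 10y^2 + 10z^2) dV = ∫_{0}^{2π} ∫_{0}^{π} ∫_{5}^{7} (10ρ^2) · ρ^2 sin(φ) dρ dφ dθ.

Inner (ρ): 27364sin(φ).
Middle (φ): 54728.
Outer (θ): 109456π.

Therefore the triple integral equals 109456π.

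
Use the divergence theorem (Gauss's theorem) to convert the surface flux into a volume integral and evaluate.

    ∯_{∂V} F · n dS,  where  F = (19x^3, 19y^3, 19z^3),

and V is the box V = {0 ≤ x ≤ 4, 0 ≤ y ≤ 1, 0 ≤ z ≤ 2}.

By the divergence theorem,

    ∯_{∂V} F · n dS = ∭_V (∇ · F) dV.

Compute the divergence:
    ∇ · F = ∂F_x/∂x + ∂F_y/∂y + ∂F_z/∂z = 57x^2 + 57y^2 + 57z^2.

V is a rectangular box, so dV = dx dy dz with 0 ≤ x ≤ 4, 0 ≤ y ≤ 1, 0 ≤ z ≤ 2.

Integrate (57x^2 + 57y^2 + 57z^2) over V as an iterated integral:

    ∭_V (∇·F) dV = ∫_0^{4} ∫_0^{1} ∫_0^{2} (57x^2 + 57y^2 + 57z^2) dz dy dx.

Inner (z from 0 to 2): 114x^2 + 114y^2 + 152.
Middle (y from 0 to 1): 114x^2 + 190.
Outer (x from 0 to 4): 3192.

Therefore ∯_{∂V} F · n dS = 3192.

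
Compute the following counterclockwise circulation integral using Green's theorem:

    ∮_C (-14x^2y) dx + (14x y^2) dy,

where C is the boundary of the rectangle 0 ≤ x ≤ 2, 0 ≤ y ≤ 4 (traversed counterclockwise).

Green's theorem converts the closed line integral into a double integral over the enclosed region D:

    ∮_C P dx + Q dy = ∬_D (∂Q/∂x - ∂P/∂y) dA.

Here P = -14x^2y, Q = 14x y^2, so

    ∂Q/∂x = 14y^2,    ∂P/∂y = -14x^2,
    ∂Q/∂x - ∂P/∂y = 14x^2 + 14y^2.

D is the region 0 ≤ x ≤ 2, 0 ≤ y ≤ 4. Evaluating the double integral:

    ∬_D (14x^2 + 14y^2) dA = ∫_0^{2} ∫_0^{4} (14x^2 + 14y^2) dy dx.

Inner (y from 0 to 4): 56x^2 + 896/3.
Outer (x from 0 to 2): 2240/3.

Therefore ∮_C P dx + Q dy = 2240/3.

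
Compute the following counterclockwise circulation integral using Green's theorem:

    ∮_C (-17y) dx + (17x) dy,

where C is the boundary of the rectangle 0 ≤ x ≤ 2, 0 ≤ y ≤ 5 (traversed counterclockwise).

Green's theorem converts the closed line integral into a double integral over the enclosed region D:

    ∮_C P dx + Q dy = ∬_D (∂Q/∂x - ∂P/∂y) dA.

Here P = -17y, Q = 17x, so

    ∂Q/∂x = 17,    ∂P/∂y = -17,
    ∂Q/∂x - ∂P/∂y = 34.

D is the region 0 ≤ x ≤ 2, 0 ≤ y ≤ 5. Evaluating the double integral:

    ∬_D (34) dA = ∫_0^{2} ∫_0^{5} (34) dy dx.

Inner (y from 0 to 5): 170.
Outer (x from 0 to 2): 340.

Therefore ∮_C P dx + Q dy = 340.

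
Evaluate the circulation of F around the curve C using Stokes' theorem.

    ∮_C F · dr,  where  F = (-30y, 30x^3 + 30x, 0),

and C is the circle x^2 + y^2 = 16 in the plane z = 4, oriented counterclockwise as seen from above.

Let S be the flat disk x^2 + y^2 ≤ 16 in the plane z = 4, with upward unit normal n̂ = ẑ. By Stokes' theorem,

    ∮_C F · dr = ∬_S (∇ × F) · n̂ dS = ∬_D (curl F)_z dA,

where D is the disk x^2 + y^2 ≤ 16.

Compute the curl of F = (-30y, 30x^3 + 30x, 0):
    (∇ × F)_x = ∂F_z/∂y - ∂F_y/∂z = 0,
    (∇ × F)_y = ∂F_x/∂z - ∂F_z/∂x = 0,
    (∇ × F)_z = ∂F_y/∂x - ∂F_x/∂y = 90x^2 + 60.

On z = 4, (curl F)_z = 90x^2 + 60.

Convert to polar (x = r cos θ, y = r sin θ, dA = r dr dθ); the integrand becomes 90r^2cos(θ)^2 + 60, so

    ∬_D (curl F)_z dA = ∫_0^{2π} ∫_0^{4} (90r^2cos(θ)^2 + 60) · r dr dθ.

Inner (r from 0 to 4): 5760cos(θ)^2 + 480.
Outer (θ from 0 to 2π): 6720π.

Therefore ∮_C F · dr = 6720π.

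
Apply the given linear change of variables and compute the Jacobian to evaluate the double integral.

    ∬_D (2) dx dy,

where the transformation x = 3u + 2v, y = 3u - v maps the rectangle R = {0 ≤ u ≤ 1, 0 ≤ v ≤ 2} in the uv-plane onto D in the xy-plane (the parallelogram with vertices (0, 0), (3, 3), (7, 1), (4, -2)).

Compute the Jacobian determinant of (x, y) with respect to (u, v):

    ∂(x,y)/∂(u,v) = | 3  2 | = (3)(-1) - (2)(3) = -9.
                   | 3  -1 |

Its absolute value is |J| = 9 (the area scaling factor).

Substituting x = 3u + 2v, y = 3u - v into the integrand,

    2 → 2,

so the integral becomes

    ∬_R (2) · |J| du dv = ∫_0^1 ∫_0^2 (18) dv du.

Inner (v): 36.
Outer (u): 36.

Therefore ∬_D (2) dx dy = 36.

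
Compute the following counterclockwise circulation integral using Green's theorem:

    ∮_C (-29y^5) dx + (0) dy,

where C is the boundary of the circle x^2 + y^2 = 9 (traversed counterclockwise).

Green's theorem converts the closed line integral into a double integral over the enclosed region D:

    ∮_C P dx + Q dy = ∬_D (∂Q/∂x - ∂P/∂y) dA.

Here P = -29y^5, Q = 0, so

    ∂Q/∂x = 0,    ∂P/∂y = -145y^4,
    ∂Q/∂x - ∂P/∂y = 145y^4.

D is the region x^2 + y^2 ≤ 9. Evaluating the double integral:

In polar coordinates (x = r cos θ, y = r sin θ, dA = r dr dθ) the integrand becomes 145r^4sin(θ)^4, so

    ∬_D (145y^4) dA = ∫_0^{2π} ∫_0^{3} (145r^4sin(θ)^4) · r dr dθ.

Inner (r from 0 to 3): 35235sin(θ)^4/2.
Outer (θ from 0 to 2π): 105705π/8.

Therefore ∮_C P dx + Q dy = 105705π/8.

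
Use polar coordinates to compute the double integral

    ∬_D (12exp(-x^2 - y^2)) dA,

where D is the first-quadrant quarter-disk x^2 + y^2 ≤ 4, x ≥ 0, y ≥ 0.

The region D is 0 ≤ r ≤ 2, 0 ≤ θ ≤ π/2 in polar coordinates, where x = r cos(θ), y = r sin(θ), and dA = r dr dθ.

Under the substitution, the integrand becomes 12exp(-r^2), so

    ∬_D (12exp(-x^2 - y^2)) dA = ∫_{0}^{π/2} ∫_{0}^{2} (12exp(-r^2)) · r dr dθ.

Inner integral (in r): ∫_{0}^{2} (12exp(-r^2)) · r dr = 6 - 6exp(-4).

Outer integral (in θ): ∫_{0}^{π/2} (6 - 6exp(-4)) dθ = -3π exp(-4) + 3π.

Therefore ∬_D (12exp(-x^2 - y^2)) dA = -3π exp(-4) + 3π.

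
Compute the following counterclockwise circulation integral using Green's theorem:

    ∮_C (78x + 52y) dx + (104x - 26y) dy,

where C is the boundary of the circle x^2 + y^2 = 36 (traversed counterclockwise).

Green's theorem converts the closed line integral into a double integral over the enclosed region D:

    ∮_C P dx + Q dy = ∬_D (∂Q/∂x - ∂P/∂y) dA.

Here P = 78x + 52y, Q = 104x - 26y, so

    ∂Q/∂x = 104,    ∂P/∂y = 52,
    ∂Q/∂x - ∂P/∂y = 52.

D is the region x^2 + y^2 ≤ 36. Evaluating the double integral:

In polar coordinates (x = r cos θ, y = r sin θ, dA = r dr dθ) the integrand becomes 52, so

    ∬_D (52) dA = ∫_0^{2π} ∫_0^{6} (52) · r dr dθ.

Inner (r from 0 to 6): 936.
Outer (θ from 0 to 2π): 1872π.

Therefore ∮_C P dx + Q dy = 1872π.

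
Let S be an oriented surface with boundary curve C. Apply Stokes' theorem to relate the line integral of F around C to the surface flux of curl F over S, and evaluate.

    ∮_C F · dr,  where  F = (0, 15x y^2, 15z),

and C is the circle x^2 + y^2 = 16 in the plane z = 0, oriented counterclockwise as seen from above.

Let S be the flat disk x^2 + y^2 ≤ 16 in the plane z = 0, with upward unit normal n̂ = ẑ. By Stokes' theorem,

    ∮_C F · dr = ∬_S (∇ × F) · n̂ dS = ∬_D (curl F)_z dA,

where D is the disk x^2 + y^2 ≤ 16.

Compute the curl of F = (0, 15x y^2, 15z):
    (∇ × F)_x = ∂F_z/∂y - ∂F_y/∂z = 0,
    (∇ × F)_y = ∂F_x/∂z - ∂F_z/∂x = 0,
    (∇ × F)_z = ∂F_y/∂x - ∂F_x/∂y = 15y^2.

On z = 0, (curl F)_z = 15y^2.

Convert to polar (x = r cos θ, y = r sin θ, dA = r dr dθ); the integrand becomes 15r^2sin(θ)^2, so

    ∬_D (curl F)_z dA = ∫_0^{2π} ∫_0^{4} (15r^2sin(θ)^2) · r dr dθ.

Inner (r from 0 to 4): 960sin(θ)^2.
Outer (θ from 0 to 2π): 960π.

Therefore ∮_C F · dr = 960π.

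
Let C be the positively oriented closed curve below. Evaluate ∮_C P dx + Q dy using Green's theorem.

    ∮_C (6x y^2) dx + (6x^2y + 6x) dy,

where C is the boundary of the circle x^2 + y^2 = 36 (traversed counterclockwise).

Green's theorem converts the closed line integral into a double integral over the enclosed region D:

    ∮_C P dx + Q dy = ∬_D (∂Q/∂x - ∂P/∂y) dA.

Here P = 6x y^2, Q = 6x^2y + 6x, so

    ∂Q/∂x = 12x y + 6,    ∂P/∂y = 12x y,
    ∂Q/∂x - ∂P/∂y = 6.

D is the region x^2 + y^2 ≤ 36. Evaluating the double integral:

In polar coordinates (x = r cos θ, y = r sin θ, dA = r dr dθ) the integrand becomes 6, so

    ∬_D (6) dA = ∫_0^{2π} ∫_0^{6} (6) · r dr dθ.

Inner (r from 0 to 6): 108.
Outer (θ from 0 to 2π): 216π.

Therefore ∮_C P dx + Q dy = 216π.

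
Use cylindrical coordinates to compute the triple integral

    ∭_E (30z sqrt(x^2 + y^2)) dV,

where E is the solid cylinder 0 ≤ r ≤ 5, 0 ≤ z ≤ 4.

In cylindrical coordinates, x = r cos(θ), y = r sin(θ), z = z, and dV = r dr dθ dz.

The integrand becomes 30r z, so

    ∭_E (30z sqrt(x^2 + y^2)) dV = ∫_{0}^{2π} ∫_{0}^{5} ∫_{0}^{4} (30r z) · r dz dr dθ.

Inner (z): 240r^2.
Middle (r from 0 to 5): 10000.
Outer (θ): 20000π.

Therefore the triple integral equals 20000π.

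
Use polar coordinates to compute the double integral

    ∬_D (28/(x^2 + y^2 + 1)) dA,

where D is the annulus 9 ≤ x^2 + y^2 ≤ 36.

The region D is 3 ≤ r ≤ 6, 0 ≤ θ ≤ 2π in polar coordinates, where x = r cos(θ), y = r sin(θ), and dA = r dr dθ.

Under the substitution, the integrand becomes 28/(r^2 + 1), so

    ∬_D (28/(x^2 + y^2 + 1)) dA = ∫_{0}^{2π} ∫_{3}^{6} (28/(r^2 + 1)) · r dr dθ.

Inner integral (in r): ∫_{3}^{6} (28/(r^2 + 1)) · r dr = log(9012061295995008299689/100000000000000).

Outer integral (in θ): ∫_{0}^{2π} (log(9012061295995008299689/100000000000000)) dθ = log((9012061295995008299689/100000000000000)^(2π)).

Therefore ∬_D (28/(x^2 + y^2 + 1)) dA = log((9012061295995008299689/100000000000000)^(2π)).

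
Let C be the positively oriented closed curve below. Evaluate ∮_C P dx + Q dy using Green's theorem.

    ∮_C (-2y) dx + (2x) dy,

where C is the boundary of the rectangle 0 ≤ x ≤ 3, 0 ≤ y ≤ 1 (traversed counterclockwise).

Green's theorem converts the closed line integral into a double integral over the enclosed region D:

    ∮_C P dx + Q dy = ∬_D (∂Q/∂x - ∂P/∂y) dA.

Here P = -2y, Q = 2x, so

    ∂Q/∂x = 2,    ∂P/∂y = -2,
    ∂Q/∂x - ∂P/∂y = 4.

D is the region 0 ≤ x ≤ 3, 0 ≤ y ≤ 1. Evaluating the double integral:

    ∬_D (4) dA = ∫_0^{3} ∫_0^{1} (4) dy dx.

Inner (y from 0 to 1): 4.
Outer (x from 0 to 3): 12.

Therefore ∮_C P dx + Q dy = 12.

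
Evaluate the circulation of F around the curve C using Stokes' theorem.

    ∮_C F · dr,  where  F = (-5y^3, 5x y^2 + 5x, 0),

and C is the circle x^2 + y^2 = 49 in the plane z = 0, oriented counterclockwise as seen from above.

Let S be the flat disk x^2 + y^2 ≤ 49 in the plane z = 0, with upward unit normal n̂ = ẑ. By Stokes' theorem,

    ∮_C F · dr = ∬_S (∇ × F) · n̂ dS = ∬_D (curl F)_z dA,

where D is the disk x^2 + y^2 ≤ 49.

Compute the curl of F = (-5y^3, 5x y^2 + 5x, 0):
    (∇ × F)_x = ∂F_z/∂y - ∂F_y/∂z = 0,
    (∇ × F)_y = ∂F_x/∂z - ∂F_z/∂x = 0,
    (∇ × F)_z = ∂F_y/∂x - ∂F_x/∂y = 20y^2 + 5.

On z = 0, (curl F)_z = 20y^2 + 5.

Convert to polar (x = r cos θ, y = r sin θ, dA = r dr dθ); the integrand becomes 20r^2sin(θ)^2 + 5, so

    ∬_D (curl F)_z dA = ∫_0^{2π} ∫_0^{7} (20r^2sin(θ)^2 + 5) · r dr dθ.

Inner (r from 0 to 7): 12005sin(θ)^2 + 245/2.
Outer (θ from 0 to 2π): 12250π.

Therefore ∮_C F · dr = 12250π.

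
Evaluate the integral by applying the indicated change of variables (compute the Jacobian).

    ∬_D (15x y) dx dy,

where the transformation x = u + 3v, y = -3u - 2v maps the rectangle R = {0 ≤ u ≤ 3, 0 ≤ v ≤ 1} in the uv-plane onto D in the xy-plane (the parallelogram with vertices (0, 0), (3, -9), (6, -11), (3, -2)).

Compute the Jacobian determinant of (x, y) with respect to (u, v):

    ∂(x,y)/∂(u,v) = | 1  3 | = (1)(-2) - (3)(-3) = 7.
                   | -3  -2 |

Its absolute value is |J| = 7 (the area scaling factor).

Substituting x = u + 3v, y = -3u - 2v into the integrand,

    15x y → -45u^2 - 165u v - 90v^2,

so the integral becomes

    ∬_R (-45u^2 - 165u v - 90v^2) · |J| du dv = ∫_0^3 ∫_0^1 (-315u^2 - 1155u v - 630v^2) dv du.

Inner (v): -315u^2 - 1155u/2 - 210.
Outer (u): -24255/4.

Therefore ∬_D (15x y) dx dy = -24255/4.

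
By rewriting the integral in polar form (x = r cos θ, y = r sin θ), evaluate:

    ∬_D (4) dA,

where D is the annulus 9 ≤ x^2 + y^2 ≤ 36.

The region D is 3 ≤ r ≤ 6, 0 ≤ θ ≤ 2π in polar coordinates, where x = r cos(θ), y = r sin(θ), and dA = r dr dθ.

Under the substitution, the integrand becomes 4, so

    ∬_D (4) dA = ∫_{0}^{2π} ∫_{3}^{6} (4) · r dr dθ.

Inner integral (in r): ∫_{3}^{6} (4) · r dr = 54.

Outer integral (in θ): ∫_{0}^{2π} (54) dθ = 108π.

Therefore ∬_D (4) dA = 108π.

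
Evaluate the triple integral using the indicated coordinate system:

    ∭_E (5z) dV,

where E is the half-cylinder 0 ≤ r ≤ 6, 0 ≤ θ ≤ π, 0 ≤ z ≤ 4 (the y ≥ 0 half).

In cylindrical coordinates, x = r cos(θ), y = r sin(θ), z = z, and dV = r dr dθ dz.

The integrand becomes 5z, so

    ∭_E (5z) dV = ∫_{0}^{π} ∫_{0}^{6} ∫_{0}^{4} (5z) · r dz dr dθ.

Inner (z): 40r.
Middle (r from 0 to 6): 720.
Outer (θ): 720π.

Therefore the triple integral equals 720π.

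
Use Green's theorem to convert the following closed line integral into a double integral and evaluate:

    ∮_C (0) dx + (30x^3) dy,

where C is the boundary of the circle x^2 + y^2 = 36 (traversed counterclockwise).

Green's theorem converts the closed line integral into a double integral over the enclosed region D:

    ∮_C P dx + Q dy = ∬_D (∂Q/∂x - ∂P/∂y) dA.

Here P = 0, Q = 30x^3, so

    ∂Q/∂x = 90x^2,    ∂P/∂y = 0,
    ∂Q/∂x - ∂P/∂y = 90x^2.

D is the region x^2 + y^2 ≤ 36. Evaluating the double integral:

In polar coordinates (x = r cos θ, y = r sin θ, dA = r dr dθ) the integrand becomes 90r^2cos(θ)^2, so

    ∬_D (90x^2) dA = ∫_0^{2π} ∫_0^{6} (90r^2cos(θ)^2) · r dr dθ.

Inner (r from 0 to 6): 29160cos(θ)^2.
Outer (θ from 0 to 2π): 29160π.

Therefore ∮_C P dx + Q dy = 29160π.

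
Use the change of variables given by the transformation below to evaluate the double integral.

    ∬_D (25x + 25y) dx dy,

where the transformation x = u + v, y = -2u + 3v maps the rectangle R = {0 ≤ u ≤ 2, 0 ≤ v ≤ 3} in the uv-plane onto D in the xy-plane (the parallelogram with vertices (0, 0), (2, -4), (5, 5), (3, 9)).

Compute the Jacobian determinant of (x, y) with respect to (u, v):

    ∂(x,y)/∂(u,v) = | 1  1 | = (1)(3) - (1)(-2) = 5.
                   | -2  3 |

Its absolute value is |J| = 5 (the area scaling factor).

Substituting x = u + v, y = -2u + 3v into the integrand,

    25x + 25y → -25u + 100v,

so the integral becomes

    ∬_R (-25u + 100v) · |J| du dv = ∫_0^2 ∫_0^3 (-125u + 500v) dv du.

Inner (v): 2250 - 375u.
Outer (u): 3750.

Therefore ∬_D (25x + 25y) dx dy = 3750.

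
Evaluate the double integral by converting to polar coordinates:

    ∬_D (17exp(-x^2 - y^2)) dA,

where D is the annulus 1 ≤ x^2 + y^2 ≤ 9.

The region D is 1 ≤ r ≤ 3, 0 ≤ θ ≤ 2π in polar coordinates, where x = r cos(θ), y = r sin(θ), and dA = r dr dθ.

Under the substitution, the integrand becomes 17exp(-r^2), so

    ∬_D (17exp(-x^2 - y^2)) dA = ∫_{0}^{2π} ∫_{1}^{3} (17exp(-r^2)) · r dr dθ.

Inner integral (in r): ∫_{1}^{3} (17exp(-r^2)) · r dr = -(17 - 17exp(8))exp(-9)/2.

Outer integral (in θ): ∫_{0}^{2π} (-(17 - 17exp(8))exp(-9)/2) dθ = -17π (1 - exp(8))exp(-9).

Therefore ∬_D (17exp(-x^2 - y^2)) dA = -17π (1 - exp(8))exp(-9).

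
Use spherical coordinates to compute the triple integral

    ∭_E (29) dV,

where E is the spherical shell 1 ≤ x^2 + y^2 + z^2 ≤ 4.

In spherical coordinates, x = ρ sin(φ) cos(θ), y = ρ sin(φ) sin(θ), z = ρ cos(φ), and dV = ρ^2 sin(φ) dρ dφ dθ.

The integrand becomes 29, so

    ∭_E (29) dV = ∫_{0}^{2π} ∫_{0}^{π} ∫_{1}^{2} (29) · ρ^2 sin(φ) dρ dφ dθ.

Inner (ρ): 203sin(φ)/3.
Middle (φ): 406/3.
Outer (θ): 812π/3.

Therefore the triple integral equals 812π/3.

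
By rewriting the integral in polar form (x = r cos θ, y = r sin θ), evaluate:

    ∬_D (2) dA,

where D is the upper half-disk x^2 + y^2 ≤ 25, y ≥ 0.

The region D is 0 ≤ r ≤ 5, 0 ≤ θ ≤ π in polar coordinates, where x = r cos(θ), y = r sin(θ), and dA = r dr dθ.

Under the substitution, the integrand becomes 2, so

    ∬_D (2) dA = ∫_{0}^{π} ∫_{0}^{5} (2) · r dr dθ.

Inner integral (in r): ∫_{0}^{5} (2) · r dr = 25.

Outer integral (in θ): ∫_{0}^{π} (25) dθ = 25π.

Therefore ∬_D (2) dA = 25π.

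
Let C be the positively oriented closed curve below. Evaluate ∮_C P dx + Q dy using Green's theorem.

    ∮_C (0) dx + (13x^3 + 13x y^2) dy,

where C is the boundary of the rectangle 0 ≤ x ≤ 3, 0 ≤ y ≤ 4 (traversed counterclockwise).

Green's theorem converts the closed line integral into a double integral over the enclosed region D:

    ∮_C P dx + Q dy = ∬_D (∂Q/∂x - ∂P/∂y) dA.

Here P = 0, Q = 13x^3 + 13x y^2, so

    ∂Q/∂x = 39x^2 + 13y^2,    ∂P/∂y = 0,
    ∂Q/∂x - ∂P/∂y = 39x^2 + 13y^2.

D is the region 0 ≤ x ≤ 3, 0 ≤ y ≤ 4. Evaluating the double integral:

    ∬_D (39x^2 + 13y^2) dA = ∫_0^{3} ∫_0^{4} (39x^2 + 13y^2) dy dx.

Inner (y from 0 to 4): 156x^2 + 832/3.
Outer (x from 0 to 3): 2236.

Therefore ∮_C P dx + Q dy = 2236.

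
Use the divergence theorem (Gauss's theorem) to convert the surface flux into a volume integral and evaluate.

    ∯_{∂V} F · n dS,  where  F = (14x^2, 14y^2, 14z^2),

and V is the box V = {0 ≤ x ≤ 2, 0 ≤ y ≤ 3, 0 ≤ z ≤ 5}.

By the divergence theorem,

    ∯_{∂V} F · n dS = ∭_V (∇ · F) dV.

Compute the divergence:
    ∇ · F = ∂F_x/∂x + ∂F_y/∂y + ∂F_z/∂z = 28x + 28y + 28z.

V is a rectangular box, so dV = dx dy dz with 0 ≤ x ≤ 2, 0 ≤ y ≤ 3, 0 ≤ z ≤ 5.

Integrate (28x + 28y + 28z) over V as an iterated integral:

    ∭_V (∇·F) dV = ∫_0^{2} ∫_0^{3} ∫_0^{5} (28x + 28y + 28z) dz dy dx.

Inner (z from 0 to 5): 140x + 140y + 350.
Middle (y from 0 to 3): 420x + 1680.
Outer (x from 0 to 2): 4200.

Therefore ∯_{∂V} F · n dS = 4200.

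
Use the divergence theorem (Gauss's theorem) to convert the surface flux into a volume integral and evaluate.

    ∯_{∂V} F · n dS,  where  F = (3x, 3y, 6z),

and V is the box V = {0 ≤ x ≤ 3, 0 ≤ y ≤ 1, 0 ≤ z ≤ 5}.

By the divergence theorem,

    ∯_{∂V} F · n dS = ∭_V (∇ · F) dV.

Compute the divergence:
    ∇ · F = ∂F_x/∂x + ∂F_y/∂y + ∂F_z/∂z = 3 + 3 + 6 = 12.

V is a rectangular box, so dV = dx dy dz with 0 ≤ x ≤ 3, 0 ≤ y ≤ 1, 0 ≤ z ≤ 5.

Integrate (12) over V as an iterated integral:

    ∭_V (∇·F) dV = ∫_0^{3} ∫_0^{1} ∫_0^{5} (12) dz dy dx.

Inner (z from 0 to 5): 60.
Middle (y from 0 to 1): 60.
Outer (x from 0 to 3): 180.

Therefore ∯_{∂V} F · n dS = 180.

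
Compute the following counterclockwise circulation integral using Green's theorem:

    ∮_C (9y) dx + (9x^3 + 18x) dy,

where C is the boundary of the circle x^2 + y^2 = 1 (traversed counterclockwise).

Green's theorem converts the closed line integral into a double integral over the enclosed region D:

    ∮_C P dx + Q dy = ∬_D (∂Q/∂x - ∂P/∂y) dA.

Here P = 9y, Q = 9x^3 + 18x, so

    ∂Q/∂x = 27x^2 + 18,    ∂P/∂y = 9,
    ∂Q/∂x - ∂P/∂y = 27x^2 + 9.

D is the region x^2 + y^2 ≤ 1. Evaluating the double integral:

In polar coordinates (x = r cos θ, y = r sin θ, dA = r dr dθ) the integrand becomes 27r^2cos(θ)^2 + 9, so

    ∬_D (27x^2 + 9) dA = ∫_0^{2π} ∫_0^{1} (27r^2cos(θ)^2 + 9) · r dr dθ.

Inner (r from 0 to 1): 27cos(θ)^2/4 + 9/2.
Outer (θ from 0 to 2π): 63π/4.

Therefore ∮_C P dx + Q dy = 63π/4.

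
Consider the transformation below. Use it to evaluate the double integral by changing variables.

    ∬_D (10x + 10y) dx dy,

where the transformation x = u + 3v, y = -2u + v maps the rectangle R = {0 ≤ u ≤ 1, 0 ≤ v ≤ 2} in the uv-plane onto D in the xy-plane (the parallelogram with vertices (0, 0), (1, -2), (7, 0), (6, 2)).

Compute the Jacobian determinant of (x, y) with respect to (u, v):

    ∂(x,y)/∂(u,v) = | 1  3 | = (1)(1) - (3)(-2) = 7.
                   | -2  1 |

Its absolute value is |J| = 7 (the area scaling factor).

Substituting x = u + 3v, y = -2u + v into the integrand,

    10x + 10y → -10u + 40v,

so the integral becomes

    ∬_R (-10u + 40v) · |J| du dv = ∫_0^1 ∫_0^2 (-70u + 280v) dv du.

Inner (v): 560 - 140u.
Outer (u): 490.

Therefore ∬_D (10x + 10y) dx dy = 490.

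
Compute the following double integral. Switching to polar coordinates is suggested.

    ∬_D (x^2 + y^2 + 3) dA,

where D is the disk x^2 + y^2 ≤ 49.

The region D is 0 ≤ r ≤ 7, 0 ≤ θ ≤ 2π in polar coordinates, where x = r cos(θ), y = r sin(θ), and dA = r dr dθ.

Under the substitution, the integrand becomes r^2 + 3, so

    ∬_D (x^2 + y^2 + 3) dA = ∫_{0}^{2π} ∫_{0}^{7} (r^2 + 3) · r dr dθ.

Inner integral (in r): ∫_{0}^{7} (r^2 + 3) · r dr = 2695/4.

Outer integral (in θ): ∫_{0}^{2π} (2695/4) dθ = 2695π/2.

Therefore ∬_D (x^2 + y^2 + 3) dA = 2695π/2.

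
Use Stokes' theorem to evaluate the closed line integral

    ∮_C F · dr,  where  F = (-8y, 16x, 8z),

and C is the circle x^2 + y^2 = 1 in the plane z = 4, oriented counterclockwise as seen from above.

Let S be the flat disk x^2 + y^2 ≤ 1 in the plane z = 4, with upward unit normal n̂ = ẑ. By Stokes' theorem,

    ∮_C F · dr = ∬_S (∇ × F) · n̂ dS = ∬_D (curl F)_z dA,

where D is the disk x^2 + y^2 ≤ 1.

Compute the curl of F = (-8y, 16x, 8z):
    (∇ × F)_x = ∂F_z/∂y - ∂F_y/∂z = 0,
    (∇ × F)_y = ∂F_x/∂z - ∂F_z/∂x = 0,
    (∇ × F)_z = ∂F_y/∂x - ∂F_x/∂y = 24.

On z = 4, (curl F)_z = 24.

Convert to polar (x = r cos θ, y = r sin θ, dA = r dr dθ); the integrand becomes 24, so

    ∬_D (curl F)_z dA = ∫_0^{2π} ∫_0^{1} (24) · r dr dθ.

Inner (r from 0 to 1): 12.
Outer (θ from 0 to 2π): 24π.

Therefore ∮_C F · dr = 24π.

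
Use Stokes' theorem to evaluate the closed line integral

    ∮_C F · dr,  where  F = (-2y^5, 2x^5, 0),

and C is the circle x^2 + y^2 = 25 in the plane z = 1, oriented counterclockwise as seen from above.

Let S be the flat disk x^2 + y^2 ≤ 25 in the plane z = 1, with upward unit normal n̂ = ẑ. By Stokes' theorem,

    ∮_C F · dr = ∬_S (∇ × F) · n̂ dS = ∬_D (curl F)_z dA,

where D is the disk x^2 + y^2 ≤ 25.

Compute the curl of F = (-2y^5, 2x^5, 0):
    (∇ × F)_x = ∂F_z/∂y - ∂F_y/∂z = 0,
    (∇ × F)_y = ∂F_x/∂z - ∂F_z/∂x = 0,
    (∇ × F)_z = ∂F_y/∂x - ∂F_x/∂y = 10x^4 + 10y^4.

On z = 1, (curl F)_z = 10x^4 + 10y^4.

Convert to polar (x = r cos θ, y = r sin θ, dA = r dr dθ); the integrand becomes 10r^4(sin(θ)^4 + cos(θ)^4), so

    ∬_D (curl F)_z dA = ∫_0^{2π} ∫_0^{5} (10r^4(sin(θ)^4 + cos(θ)^4)) · r dr dθ.

Inner (r from 0 to 5): 78125sin(θ)^4/3 + 78125cos(θ)^4/3.
Outer (θ from 0 to 2π): 78125π/2.

Therefore ∮_C F · dr = 78125π/2.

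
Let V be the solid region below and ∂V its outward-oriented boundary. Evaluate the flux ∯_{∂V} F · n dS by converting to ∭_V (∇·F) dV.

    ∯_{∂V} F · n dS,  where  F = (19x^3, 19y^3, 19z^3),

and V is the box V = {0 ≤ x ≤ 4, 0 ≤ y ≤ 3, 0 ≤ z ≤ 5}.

By the divergence theorem,

    ∯_{∂V} F · n dS = ∭_V (∇ · F) dV.

Compute the divergence:
    ∇ · F = ∂F_x/∂x + ∂F_y/∂y + ∂F_z/∂z = 57x^2 + 57y^2 + 57z^2.

V is a rectangular box, so dV = dx dy dz with 0 ≤ x ≤ 4, 0 ≤ y ≤ 3, 0 ≤ z ≤ 5.

Integrate (57x^2 + 57y^2 + 57z^2) over V as an iterated integral:

    ∭_V (∇·F) dV = ∫_0^{4} ∫_0^{3} ∫_0^{5} (57x^2 + 57y^2 + 57z^2) dz dy dx.

Inner (z from 0 to 5): 285x^2 + 285y^2 + 2375.
Middle (y from 0 to 3): 855x^2 + 9690.
Outer (x from 0 to 4): 57000.

Therefore ∯_{∂V} F · n dS = 57000.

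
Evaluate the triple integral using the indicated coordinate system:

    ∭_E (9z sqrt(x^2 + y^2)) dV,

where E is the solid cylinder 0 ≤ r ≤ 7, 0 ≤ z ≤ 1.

In cylindrical coordinates, x = r cos(θ), y = r sin(θ), z = z, and dV = r dr dθ dz.

The integrand becomes 9r z, so

    ∭_E (9z sqrt(x^2 + y^2)) dV = ∫_{0}^{2π} ∫_{0}^{7} ∫_{0}^{1} (9r z) · r dz dr dθ.

Inner (z): 9r^2/2.
Middle (r from 0 to 7): 1029/2.
Outer (θ): 1029π.

Therefore the triple integral equals 1029π.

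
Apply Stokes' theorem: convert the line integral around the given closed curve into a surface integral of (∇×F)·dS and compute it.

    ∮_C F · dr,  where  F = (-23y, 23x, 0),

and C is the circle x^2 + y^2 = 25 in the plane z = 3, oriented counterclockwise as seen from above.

Let S be the flat disk x^2 + y^2 ≤ 25 in the plane z = 3, with upward unit normal n̂ = ẑ. By Stokes' theorem,

    ∮_C F · dr = ∬_S (∇ × F) · n̂ dS = ∬_D (curl F)_z dA,

where D is the disk x^2 + y^2 ≤ 25.

Compute the curl of F = (-23y, 23x, 0):
    (∇ × F)_x = ∂F_z/∂y - ∂F_y/∂z = 0,
    (∇ × F)_y = ∂F_x/∂z - ∂F_z/∂x = 0,
    (∇ × F)_z = ∂F_y/∂x - ∂F_x/∂y = 46.

On z = 3, (curl F)_z = 46.

Convert to polar (x = r cos θ, y = r sin θ, dA = r dr dθ); the integrand becomes 46, so

    ∬_D (curl F)_z dA = ∫_0^{2π} ∫_0^{5} (46) · r dr dθ.

Inner (r from 0 to 5): 575.
Outer (θ from 0 to 2π): 1150π.

Therefore ∮_C F · dr = 1150π.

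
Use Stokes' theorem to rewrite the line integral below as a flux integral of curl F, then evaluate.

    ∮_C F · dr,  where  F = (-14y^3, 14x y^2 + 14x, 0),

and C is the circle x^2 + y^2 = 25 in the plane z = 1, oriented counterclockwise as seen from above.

Let S be the flat disk x^2 + y^2 ≤ 25 in the plane z = 1, with upward unit normal n̂ = ẑ. By Stokes' theorem,

    ∮_C F · dr = ∬_S (∇ × F) · n̂ dS = ∬_D (curl F)_z dA,

where D is the disk x^2 + y^2 ≤ 25.

Compute the curl of F = (-14y^3, 14x y^2 + 14x, 0):
    (∇ × F)_x = ∂F_z/∂y - ∂F_y/∂z = 0,
    (∇ × F)_y = ∂F_x/∂z - ∂F_z/∂x = 0,
    (∇ × F)_z = ∂F_y/∂x - ∂F_x/∂y = 56y^2 + 14.

On z = 1, (curl F)_z = 56y^2 + 14.

Convert to polar (x = r cos θ, y = r sin θ, dA = r dr dθ); the integrand becomes 56r^2sin(θ)^2 + 14, so

    ∬_D (curl F)_z dA = ∫_0^{2π} ∫_0^{5} (56r^2sin(θ)^2 + 14) · r dr dθ.

Inner (r from 0 to 5): 8750sin(θ)^2 + 175.
Outer (θ from 0 to 2π): 9100π.

Therefore ∮_C F · dr = 9100π.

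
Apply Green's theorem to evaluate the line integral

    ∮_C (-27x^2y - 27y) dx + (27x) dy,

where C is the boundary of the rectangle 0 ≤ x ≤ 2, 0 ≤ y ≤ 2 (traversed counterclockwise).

Green's theorem converts the closed line integral into a double integral over the enclosed region D:

    ∮_C P dx + Q dy = ∬_D (∂Q/∂x - ∂P/∂y) dA.

Here P = -27x^2y - 27y, Q = 27x, so

    ∂Q/∂x = 27,    ∂P/∂y = -27x^2 - 27,
    ∂Q/∂x - ∂P/∂y = 27x^2 + 54.

D is the region 0 ≤ x ≤ 2, 0 ≤ y ≤ 2. Evaluating the double integral:

    ∬_D (27x^2 + 54) dA = ∫_0^{2} ∫_0^{2} (27x^2 + 54) dy dx.

Inner (y from 0 to 2): 54x^2 + 108.
Outer (x from 0 to 2): 360.

Therefore ∮_C P dx + Q dy = 360.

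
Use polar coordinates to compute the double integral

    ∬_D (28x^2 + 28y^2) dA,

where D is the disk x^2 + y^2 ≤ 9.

The region D is 0 ≤ r ≤ 3, 0 ≤ θ ≤ 2π in polar coordinates, where x = r cos(θ), y = r sin(θ), and dA = r dr dθ.

Under the substitution, the integrand becomes 28r^2, so

    ∬_D (28x^2 + 28y^2) dA = ∫_{0}^{2π} ∫_{0}^{3} (28r^2) · r dr dθ.

Inner integral (in r): ∫_{0}^{3} (28r^2) · r dr = 567.

Outer integral (in θ): ∫_{0}^{2π} (567) dθ = 1134π.

Therefore ∬_D (28x^2 + 28y^2) dA = 1134π.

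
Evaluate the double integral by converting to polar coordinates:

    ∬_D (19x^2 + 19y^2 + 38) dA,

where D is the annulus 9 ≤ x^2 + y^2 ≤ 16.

The region D is 3 ≤ r ≤ 4, 0 ≤ θ ≤ 2π in polar coordinates, where x = r cos(θ), y = r sin(θ), and dA = r dr dθ.

Under the substitution, the integrand becomes 19r^2 + 38, so

    ∬_D (19x^2 + 19y^2 + 38) dA = ∫_{0}^{2π} ∫_{3}^{4} (19r^2 + 38) · r dr dθ.

Inner integral (in r): ∫_{3}^{4} (19r^2 + 38) · r dr = 3857/4.

Outer integral (in θ): ∫_{0}^{2π} (3857/4) dθ = 3857π/2.

Therefore ∬_D (19x^2 + 19y^2 + 38) dA = 3857π/2.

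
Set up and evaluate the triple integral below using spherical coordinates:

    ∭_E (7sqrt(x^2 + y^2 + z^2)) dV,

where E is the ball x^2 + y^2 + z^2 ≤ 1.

In spherical coordinates, x = ρ sin(φ) cos(θ), y = ρ sin(φ) sin(θ), z = ρ cos(φ), and dV = ρ^2 sin(φ) dρ dφ dθ.

The integrand becomes 7ρ, so

    ∭_E (7sqrt(x^2 + y^2 + z^2)) dV = ∫_{0}^{2π} ∫_{0}^{π} ∫_{0}^{1} (7ρ) · ρ^2 sin(φ) dρ dφ dθ.

Inner (ρ): 7sin(φ)/4.
Middle (φ): 7/2.
Outer (θ): 7π.

Therefore the triple integral equals 7π.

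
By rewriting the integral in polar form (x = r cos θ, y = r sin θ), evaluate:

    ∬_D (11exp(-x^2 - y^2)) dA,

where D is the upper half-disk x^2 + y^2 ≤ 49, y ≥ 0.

The region D is 0 ≤ r ≤ 7, 0 ≤ θ ≤ π in polar coordinates, where x = r cos(θ), y = r sin(θ), and dA = r dr dθ.

Under the substitution, the integrand becomes 11exp(-r^2), so

    ∬_D (11exp(-x^2 - y^2)) dA = ∫_{0}^{π} ∫_{0}^{7} (11exp(-r^2)) · r dr dθ.

Inner integral (in r): ∫_{0}^{7} (11exp(-r^2)) · r dr = 11/2 - 11exp(-49)/2.

Outer integral (in θ): ∫_{0}^{π} (11/2 - 11exp(-49)/2) dθ = -11π (1 - exp(49))exp(-49)/2.

Therefore ∬_D (11exp(-x^2 - y^2)) dA = -11π (1 - exp(49))exp(-49)/2.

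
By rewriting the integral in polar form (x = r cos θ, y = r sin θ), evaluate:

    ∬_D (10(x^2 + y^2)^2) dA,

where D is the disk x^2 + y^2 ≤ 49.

The region D is 0 ≤ r ≤ 7, 0 ≤ θ ≤ 2π in polar coordinates, where x = r cos(θ), y = r sin(θ), and dA = r dr dθ.

Under the substitution, the integrand becomes 10r^4, so

    ∬_D (10(x^2 + y^2)^2) dA = ∫_{0}^{2π} ∫_{0}^{7} (10r^4) · r dr dθ.

Inner integral (in r): ∫_{0}^{7} (10r^4) · r dr = 588245/3.

Outer integral (in θ): ∫_{0}^{2π} (588245/3) dθ = 1176490π/3.

Therefore ∬_D (10(x^2 + y^2)^2) dA = 1176490π/3.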